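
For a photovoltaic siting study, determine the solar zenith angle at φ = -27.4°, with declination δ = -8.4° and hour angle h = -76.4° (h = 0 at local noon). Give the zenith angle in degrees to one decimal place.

θ_z = 74.1°

cos θ_z = sin φ sin δ + cos φ cos δ cos h = 0.067227 + 0.206523 = 0.273750.
θ_z = arccos(0.273750) = 74.1°.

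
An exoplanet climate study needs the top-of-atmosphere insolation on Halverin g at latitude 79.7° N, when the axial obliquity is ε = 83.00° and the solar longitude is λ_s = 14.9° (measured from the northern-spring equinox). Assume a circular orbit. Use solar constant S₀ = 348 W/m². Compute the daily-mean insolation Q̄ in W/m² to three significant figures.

Q̄ ≈ 87.4 W/m²

Solar declination: sin δ = sin ε · sin λ_s = sin 83.00° × sin 14.9° = 0.25522, so δ = +14.786°.
cos H₀ = −tan(+79.7°) tan(+14.786°) = -1.4525 ≤ −1 ⇒ polar day, H₀ = π.
Bracket: H₀ sin φ sin δ + cos φ cos δ sin H₀ = 3.1416×0.98389×0.25522 + 0.17880×0.96688×0.00000 = 0.788882 + 0.000000 = 0.788882.
Q̄ = (S₀/π) × [bracket] = (348/π) × 0.788882 = 87.39 W/m².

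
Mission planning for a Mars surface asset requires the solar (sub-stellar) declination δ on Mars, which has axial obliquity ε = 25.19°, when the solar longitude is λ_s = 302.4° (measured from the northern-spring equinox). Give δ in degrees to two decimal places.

sin δ = sin ε · sin λ_s = sin 25.19° × sin 302.4° = -0.359364.
δ = arcsin(-0.359364) = -21.06°.

δ = -21.06°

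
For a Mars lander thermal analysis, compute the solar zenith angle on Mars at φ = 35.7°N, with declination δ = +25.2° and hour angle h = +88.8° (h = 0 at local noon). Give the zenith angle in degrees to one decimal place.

θ_z = 74.7°

cos θ_z = sin φ sin δ + cos φ cos δ cos h = 0.248460 + 0.015388 = 0.263848.
θ_z = arccos(0.263848) = 74.7°.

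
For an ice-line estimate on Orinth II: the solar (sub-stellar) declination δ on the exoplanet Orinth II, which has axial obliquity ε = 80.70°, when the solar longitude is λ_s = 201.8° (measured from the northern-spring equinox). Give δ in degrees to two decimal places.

δ = -21.50°

sin δ = sin ε · sin λ_s = sin 80.70° × sin 201.8° = -0.366486.
δ = arcsin(-0.366486) = -21.50°.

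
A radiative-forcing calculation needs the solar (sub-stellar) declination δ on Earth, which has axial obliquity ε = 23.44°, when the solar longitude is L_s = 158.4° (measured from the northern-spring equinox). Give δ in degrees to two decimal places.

sin δ = sin ε · sin L_s = sin 23.44° × sin 158.4° = 0.146436.
δ = arcsin(0.146436) = +8.42°.

δ = +8.42°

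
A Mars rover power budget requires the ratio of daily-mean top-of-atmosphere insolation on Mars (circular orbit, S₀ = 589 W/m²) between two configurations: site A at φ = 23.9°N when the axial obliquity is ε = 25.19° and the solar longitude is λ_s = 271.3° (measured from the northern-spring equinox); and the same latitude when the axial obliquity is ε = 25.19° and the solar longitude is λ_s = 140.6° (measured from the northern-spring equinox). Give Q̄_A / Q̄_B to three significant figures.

Q̄_A / Q̄_B ≈ 0.543

— Configuration A (φ=+23.9°):
Solar declination: sin δ = sin ε · sin λ_s = sin 25.19° × sin 271.3° = -0.42551, so δ = -25.183°.
cos H₀ = −tan(+23.9°) tan(-25.183°) = 0.2084, H₀ = 1.3609 rad.
Bracket: H₀ sin φ sin δ + cos φ cos δ sin H₀ = 1.3609×0.40514×-0.42551 + 0.91425×0.90495×0.97805 = -0.234607 + 0.809190 = 0.574583.
Q̄ = (S₀/π) × [bracket] = (589/π) × 0.574583 = 107.73 W/m².
— Configuration B (φ=+23.9°):
Solar declination: sin δ = sin ε · sin λ_s = sin 25.19° × sin 140.6° = 0.27015, so δ = +15.673°.
cos H₀ = −tan(+23.9°) tan(+15.673°) = -0.1243, H₀ = 1.6955 rad.
Bracket: H₀ sin φ sin δ + cos φ cos δ sin H₀ = 1.6955×0.40514×0.27015 + 0.91425×0.96282×0.99224 = 0.185570 + 0.873427 = 1.058997.
Q̄ = (S₀/π) × [bracket] = (589/π) × 1.058997 = 198.55 W/m².
Ratio Q̄_A / Q̄_B = 107.73 / 198.55 = 0.5426.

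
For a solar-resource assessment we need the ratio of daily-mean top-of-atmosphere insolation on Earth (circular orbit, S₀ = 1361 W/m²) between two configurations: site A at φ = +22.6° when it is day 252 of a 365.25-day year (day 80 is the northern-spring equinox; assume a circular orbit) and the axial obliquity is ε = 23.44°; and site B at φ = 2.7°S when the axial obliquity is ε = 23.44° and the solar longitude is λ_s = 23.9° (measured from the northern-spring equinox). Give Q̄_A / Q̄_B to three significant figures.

— Configuration A (φ=+22.6°):
Solar longitude: λ_s = 360° × (252 − 80)/365.25 = 169.528°.
sin δ = sin 23.44° × sin 169.528° = 0.07230, so δ = +4.146°.
cos H₀ = −tan(+22.6°) tan(+4.146°) = -0.0302, H₀ = 1.6010 rad.
Bracket: H₀ sin φ sin δ + cos φ cos δ sin H₀ = 1.6010×0.38430×0.07230 + 0.92321×0.99738×0.99954 = 0.044484 + 0.920368 = 0.964852.
Q̄ = (S₀/π) × [bracket] = (1361/π) × 0.964852 = 417.99 W/m².
— Configuration B (φ=-2.7°):
Solar declination: sin δ = sin ε · sin λ_s = sin 23.44° × sin 23.9° = 0.16116, so δ = +9.274°.
cos H₀ = −tan(-2.7°) tan(+9.274°) = 0.0077, H₀ = 1.5631 rad.
Bracket: H₀ sin φ sin δ + cos φ cos δ sin H₀ = 1.5631×-0.04711×0.16116 + 0.99889×0.98693×0.99997 = -0.011867 + 0.985805 = 0.973938.
Q̄ = (S₀/π) × [bracket] = (1361/π) × 0.973938 = 421.93 W/m².
Ratio Q̄_A / Q̄_B = 417.99 / 421.93 = 0.9907.

Q̄_A / Q̄_B ≈ 0.991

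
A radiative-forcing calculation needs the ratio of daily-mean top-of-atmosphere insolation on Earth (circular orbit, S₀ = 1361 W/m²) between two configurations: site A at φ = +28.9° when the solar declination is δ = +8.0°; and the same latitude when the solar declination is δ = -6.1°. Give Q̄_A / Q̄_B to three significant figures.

Q̄_A / Q̄_B ≈ 1.23

— Configuration A (φ=+28.9°):
cos H₀ = −tan(+28.9°) tan(+8.000°) = -0.0776, H₀ = 1.6485 rad.
Bracket: H₀ sin φ sin δ + cos φ cos δ sin H₀ = 1.6485×0.48328×0.13917 + 0.87546×0.99027×0.99699 = 0.110875 + 0.864332 = 0.975207.
Q̄ = (S₀/π) × [bracket] = (1361/π) × 0.975207 = 422.48 W/m².
— Configuration B (φ=+28.9°):
cos H₀ = −tan(+28.9°) tan(-6.100°) = 0.0590, H₀ = 1.5118 rad.
Bracket: H₀ sin φ sin δ + cos φ cos δ sin H₀ = 1.5118×0.48328×-0.10626 + 0.87546×0.99434×0.99826 = -0.077636 + 0.868990 = 0.791354.
Q̄ = (S₀/π) × [bracket] = (1361/π) × 0.791354 = 342.83 W/m².
Ratio Q̄_A / Q̄_B = 422.48 / 342.83 = 1.232.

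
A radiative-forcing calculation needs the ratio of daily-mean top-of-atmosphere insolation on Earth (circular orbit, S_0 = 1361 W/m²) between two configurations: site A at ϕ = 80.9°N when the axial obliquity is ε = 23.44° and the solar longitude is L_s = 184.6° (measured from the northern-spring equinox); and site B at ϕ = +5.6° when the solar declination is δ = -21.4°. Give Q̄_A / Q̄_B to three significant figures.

Q̄_A / Q̄_B ≈ 0.128

— Configuration A (ϕ=+80.9°):
Solar declination: sin δ = sin ε · sin L_s = sin 23.44° × sin 184.6° = -0.03190, so δ = -1.828°.
cos h₀ = −tan(+80.9°) tan(-1.828°) = 0.1993, h₀ = 1.3702 rad.
Bracket: h₀ sin ϕ sin δ + cos ϕ cos δ sin h₀ = 1.3702×0.98741×-0.03190 + 0.15816×0.99949×0.97994 = -0.043159 + 0.154908 = 0.111749.
Q̄ = (S_0/π) × [bracket] = (1361/π) × 0.111749 = 48.412 W/m².
— Configuration B (ϕ=+5.6°):
cos h₀ = −tan(+5.6°) tan(-21.400°) = 0.0384, h₀ = 1.5324 rad.
Bracket: h₀ sin ϕ sin δ + cos ϕ cos δ sin h₀ = 1.5324×0.09758×-0.36488 + 0.99523×0.93106×0.99926 = -0.054561 + 0.925933 = 0.871372.
Q̄ = (S_0/π) × [bracket] = (1361/π) × 0.871372 = 377.50 W/m².
Ratio Q̄_A / Q̄_B = 48.412 / 377.50 = 0.1282.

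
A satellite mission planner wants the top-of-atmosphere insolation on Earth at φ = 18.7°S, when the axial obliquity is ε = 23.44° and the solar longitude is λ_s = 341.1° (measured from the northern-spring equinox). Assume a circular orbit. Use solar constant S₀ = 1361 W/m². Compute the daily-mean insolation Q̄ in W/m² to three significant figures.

Q̄ ≈ 435 W/m²

Solar declination: sin δ = sin ε · sin λ_s = sin 23.44° × sin 341.1° = -0.12885, so δ = -7.403°.
cos H₀ = −tan(-18.7°) tan(-7.403°) = -0.0440, H₀ = 1.6148 rad.
Bracket: H₀ sin φ sin δ + cos φ cos δ sin H₀ = 1.6148×-0.32061×-0.12885 + 0.94721×0.99166×0.99903 = 0.066708 + 0.938399 = 1.005107.
Q̄ = (S₀/π) × [bracket] = (1361/π) × 1.005107 = 435.4 W/m².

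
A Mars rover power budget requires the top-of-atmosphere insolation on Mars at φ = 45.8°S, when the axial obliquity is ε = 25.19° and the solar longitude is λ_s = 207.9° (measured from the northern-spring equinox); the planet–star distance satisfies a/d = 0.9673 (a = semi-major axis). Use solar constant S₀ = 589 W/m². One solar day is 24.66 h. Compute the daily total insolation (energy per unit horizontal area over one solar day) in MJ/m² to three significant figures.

Solar declination: sin δ = sin ε · sin λ_s = sin 25.19° × sin 207.9° = -0.19916, so δ = -11.488°.
cos H₀ = −tan(-45.8°) tan(-11.488°) = -0.2090, H₀ = 1.7813 rad.
Bracket: H₀ sin φ sin δ + cos φ cos δ sin H₀ = 1.7813×-0.71691×-0.19916 + 0.69717×0.97997×0.97792 = 0.254334 + 0.668121 = 0.922455.
Inverse-square distance factor (a/d)² = 0.9673² = 0.935669.
Q̄ = (S₀/π) × 0.935669 × [bracket] = (589/π) × 0.935669 × 0.922455 = 161.82 W/m².
Daily total = Q̄ × 24.66 h × 3600 s/h = 161.82 × 24.66 × 3600 / 10⁶ = 14.37 MJ/m².

14.4 MJ/m²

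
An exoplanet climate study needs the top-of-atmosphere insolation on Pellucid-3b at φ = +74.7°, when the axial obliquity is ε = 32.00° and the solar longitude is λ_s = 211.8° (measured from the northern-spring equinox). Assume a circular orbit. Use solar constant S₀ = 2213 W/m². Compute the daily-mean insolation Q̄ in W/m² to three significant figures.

Solar declination: sin δ = sin ε · sin λ_s = sin 32.00° × sin 211.8° = -0.27924, so δ = -16.215°.
cos H₀ = −tan(+74.7°) tan(-16.215°) = 1.0630 ≥ 1 ⇒ polar night, H₀ = 0 and Q̄ = 0.

Q̄ ≈ 0.00 W/m²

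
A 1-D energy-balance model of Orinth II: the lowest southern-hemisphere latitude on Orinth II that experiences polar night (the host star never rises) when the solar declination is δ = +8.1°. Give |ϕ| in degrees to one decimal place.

Polar night requires cos h₀ = −tan ϕ tan δ ≥ 1, i.e. tan ϕ tan δ ≤ −1.
The boundary is |tan ϕ| · |tan δ| = 1, so |ϕ| = 90° − |δ| = 90° − 8.1° = 81.9° in the southern hemisphere.

|ϕ| = 81.9°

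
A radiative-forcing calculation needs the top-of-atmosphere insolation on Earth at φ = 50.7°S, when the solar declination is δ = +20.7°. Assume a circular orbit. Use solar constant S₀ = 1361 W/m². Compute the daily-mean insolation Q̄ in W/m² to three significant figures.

cos H₀ = −tan(-50.7°) tan(+20.700°) = 0.4617, H₀ = 1.0909 rad.
Bracket: H₀ sin φ sin δ + cos φ cos δ sin H₀ = 1.0909×-0.77384×0.35347 + 0.63338×0.93544×0.88705 = -0.298393 + 0.525567 = 0.227174.
Q̄ = (S₀/π) × [bracket] = (1361/π) × 0.227174 = 98.42 W/m².

Q̄ ≈ 98.4 W/m²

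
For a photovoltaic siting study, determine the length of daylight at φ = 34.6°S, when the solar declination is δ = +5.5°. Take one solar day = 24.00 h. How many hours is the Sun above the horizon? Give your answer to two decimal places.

cos H₀ = −tan φ · tan δ = −tan(-34.6°) × tan(+5.500°) = 0.0664, so H₀ = 1.5043 rad = 86.19°.
Daylight = 2H₀/(2π) × 24.00 h = (1.5043/π) × 24.00 = 11.49 h.

11.49 h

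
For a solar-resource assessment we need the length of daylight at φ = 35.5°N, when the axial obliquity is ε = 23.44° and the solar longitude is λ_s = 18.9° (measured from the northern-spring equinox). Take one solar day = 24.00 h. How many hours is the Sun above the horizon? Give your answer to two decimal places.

12.71 h

Solar declination: sin δ = sin ε · sin λ_s = sin 23.44° × sin 18.9° = 0.12885, so δ = +7.403°.
cos H₀ = −tan φ · tan δ = −tan(+35.5°) × tan(+7.403°) = -0.0927, so H₀ = 1.6636 rad = 95.32°.
Daylight = 2H₀/(2π) × 24.00 h = (1.6636/π) × 24.00 = 12.71 h.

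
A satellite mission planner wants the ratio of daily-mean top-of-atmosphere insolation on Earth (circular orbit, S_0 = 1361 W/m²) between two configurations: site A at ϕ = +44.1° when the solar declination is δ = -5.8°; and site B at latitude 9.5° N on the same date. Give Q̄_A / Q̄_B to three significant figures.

— Configuration A (ϕ=+44.1°):
cos h₀ = −tan(+44.1°) tan(-5.800°) = 0.0984, h₀ = 1.4722 rad.
Bracket: h₀ sin ϕ sin δ + cos ϕ cos δ sin h₀ = 1.4722×0.69591×-0.10106 + 0.71813×0.99488×0.99514 = -0.103538 + 0.710981 = 0.607443.
Q̄ = (S_0/π) × [bracket] = (1361/π) × 0.607443 = 263.16 W/m².
— Configuration B (ϕ=+9.5°):
cos h₀ = −tan(+9.5°) tan(-5.800°) = 0.0170, h₀ = 1.5538 rad.
Bracket: h₀ sin ϕ sin δ + cos ϕ cos δ sin h₀ = 1.5538×0.16505×-0.10106 + 0.98629×0.99488×0.99986 = -0.025917 + 0.981103 = 0.955186.
Q̄ = (S_0/π) × [bracket] = (1361/π) × 0.955186 = 413.81 W/m².
Ratio Q̄_A / Q̄_B = 263.16 / 413.81 = 0.6359.

Q̄_A / Q̄_B ≈ 0.636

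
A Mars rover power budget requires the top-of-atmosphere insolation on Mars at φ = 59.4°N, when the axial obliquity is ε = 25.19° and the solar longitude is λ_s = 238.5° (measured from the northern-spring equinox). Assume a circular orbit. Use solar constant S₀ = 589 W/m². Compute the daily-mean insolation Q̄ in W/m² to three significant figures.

Solar declination: sin δ = sin ε · sin λ_s = sin 25.19° × sin 238.5° = -0.36290, so δ = -21.279°.
cos H₀ = −tan(+59.4°) tan(-21.279°) = 0.6585, H₀ = 0.8519 rad.
Bracket: H₀ sin φ sin δ + cos φ cos δ sin H₀ = 0.8519×0.86074×-0.36290 + 0.50904×0.93183×0.75256 = -0.266102 + 0.356968 = 0.090866.
Q̄ = (S₀/π) × [bracket] = (589/π) × 0.090866 = 17.04 W/m².

Q̄ ≈ 17.0 W/m²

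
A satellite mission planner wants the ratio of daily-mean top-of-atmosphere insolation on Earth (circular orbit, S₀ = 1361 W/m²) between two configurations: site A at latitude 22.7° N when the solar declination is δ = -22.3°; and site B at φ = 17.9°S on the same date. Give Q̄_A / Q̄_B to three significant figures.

Q̄_A / Q̄_B ≈ 0.594

— Configuration A (φ=+22.7°):
cos H₀ = −tan(+22.7°) tan(-22.300°) = 0.1716, H₀ = 1.3984 rad.
Bracket: H₀ sin φ sin δ + cos φ cos δ sin H₀ = 1.3984×0.38591×-0.37946 + 0.92254×0.92521×0.98517 = -0.204778 + 0.840885 = 0.636107.
Q̄ = (S₀/π) × [bracket] = (1361/π) × 0.636107 = 275.57 W/m².
— Configuration B (φ=-17.9°):
cos H₀ = −tan(-17.9°) tan(-22.300°) = -0.1325, H₀ = 1.7037 rad.
Bracket: H₀ sin φ sin δ + cos φ cos δ sin H₀ = 1.7037×-0.30736×-0.37946 + 0.95159×0.92521×0.99119 = 0.198704 + 0.872664 = 1.071368.
Q̄ = (S₀/π) × [bracket] = (1361/π) × 1.071368 = 464.14 W/m².
Ratio Q̄_A / Q̄_B = 275.57 / 464.14 = 0.5937.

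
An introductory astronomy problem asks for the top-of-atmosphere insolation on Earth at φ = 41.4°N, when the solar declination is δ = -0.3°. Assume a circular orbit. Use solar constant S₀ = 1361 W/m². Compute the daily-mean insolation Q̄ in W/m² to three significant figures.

Q̄ ≈ 323 W/m²

cos H₀ = −tan(+41.4°) tan(-0.300°) = 0.0046, H₀ = 1.5662 rad.
Bracket: H₀ sin φ sin δ + cos φ cos δ sin H₀ = 1.5662×0.66131×-0.00524 + 0.75011×0.99999×0.99999 = -0.005427 + 0.750095 = 0.744668.
Q̄ = (S₀/π) × [bracket] = (1361/π) × 0.744668 = 322.6 W/m².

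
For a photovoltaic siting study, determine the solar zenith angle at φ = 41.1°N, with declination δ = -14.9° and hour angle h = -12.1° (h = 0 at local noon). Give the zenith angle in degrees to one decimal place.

cos θ_z = sin φ sin δ + cos φ cos δ cos h = -0.169033 + 0.712047 = 0.543014.
θ_z = arccos(0.543014) = 57.1°.

θ_z = 57.1°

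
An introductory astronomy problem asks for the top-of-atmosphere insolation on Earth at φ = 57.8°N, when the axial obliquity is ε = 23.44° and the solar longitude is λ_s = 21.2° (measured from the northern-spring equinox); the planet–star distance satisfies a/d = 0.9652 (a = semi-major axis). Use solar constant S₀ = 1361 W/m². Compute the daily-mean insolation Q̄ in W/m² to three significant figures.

Q̄ ≈ 296 W/m²

Solar declination: sin δ = sin ε · sin λ_s = sin 23.44° × sin 21.2° = 0.14385, so δ = +8.271°.
cos H₀ = −tan(+57.8°) tan(+8.271°) = -0.2308, H₀ = 1.8037 rad.
Bracket: H₀ sin φ sin δ + cos φ cos δ sin H₀ = 1.8037×0.84619×0.14385 + 0.53288×0.98960×0.97299 = 0.219554 + 0.513095 = 0.732649.
Inverse-square distance factor (a/d)² = 0.9652² = 0.931611.
Q̄ = (S₀/π) × 0.931611 × [bracket] = (1361/π) × 0.931611 × 0.732649 = 295.7 W/m².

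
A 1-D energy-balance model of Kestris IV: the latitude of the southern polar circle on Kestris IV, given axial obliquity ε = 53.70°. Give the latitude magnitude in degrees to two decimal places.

The polar circle is the lowest latitude that experiences at least one full rotation of continuous darkness at the northern-summer solstice; it lies at |φ| = 90° − ε = 90° − 53.70° = 36.30°.

36.30°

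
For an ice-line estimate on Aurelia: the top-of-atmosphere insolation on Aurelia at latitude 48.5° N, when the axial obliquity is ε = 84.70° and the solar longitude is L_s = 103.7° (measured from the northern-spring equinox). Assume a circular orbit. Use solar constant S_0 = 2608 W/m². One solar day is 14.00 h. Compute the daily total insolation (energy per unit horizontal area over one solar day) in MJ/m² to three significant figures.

Solar declination: sin δ = sin ε · sin L_s = sin 84.70° × sin 103.7° = 0.96740, so δ = +75.329°.
cos h₀ = −tan(+48.5°) tan(+75.329°) = -4.3173 ≤ −1 ⇒ polar day, h₀ = π.
Bracket: h₀ sin ϕ sin δ + cos ϕ cos δ sin h₀ = 3.1416×0.74896×0.96740 + 0.66262×0.25327×0.00000 = 2.276227 + 0.000000 = 2.276227.
Q̄ = (S_0/π) × [bracket] = (2608/π) × 2.276227 = 1889.6 W/m².
Daily total = Q̄ × 14.00 h × 3600 s/h = 1889.6 × 14.00 × 3600 / 10⁶ = 95.24 MJ/m².

95.2 MJ/m²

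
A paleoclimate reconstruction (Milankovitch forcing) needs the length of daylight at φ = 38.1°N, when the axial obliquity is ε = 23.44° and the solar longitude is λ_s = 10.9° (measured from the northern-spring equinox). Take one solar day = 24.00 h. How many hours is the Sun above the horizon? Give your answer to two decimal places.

12.45 h

Solar declination: sin δ = sin ε · sin λ_s = sin 23.44° × sin 10.9° = 0.07522, so δ = +4.314°.
cos H₀ = −tan φ · tan δ = −tan(+38.1°) × tan(+4.314°) = -0.0591, so H₀ = 1.6300 rad = 93.39°.
Daylight = 2H₀/(2π) × 24.00 h = (1.6300/π) × 24.00 = 12.45 h.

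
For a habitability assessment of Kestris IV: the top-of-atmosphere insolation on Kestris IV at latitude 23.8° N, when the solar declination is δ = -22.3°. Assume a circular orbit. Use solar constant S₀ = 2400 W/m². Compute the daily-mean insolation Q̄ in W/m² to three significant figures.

cos H₀ = −tan(+23.8°) tan(-22.300°) = 0.1809, H₀ = 1.3889 rad.
Bracket: H₀ sin φ sin δ + cos φ cos δ sin H₀ = 1.3889×0.40355×-0.37946 + 0.91496×0.92521×0.98350 = -0.212684 + 0.832562 = 0.619878.
Q̄ = (S₀/π) × [bracket] = (2400/π) × 0.619878 = 473.6 W/m².

Q̄ ≈ 474 W/m²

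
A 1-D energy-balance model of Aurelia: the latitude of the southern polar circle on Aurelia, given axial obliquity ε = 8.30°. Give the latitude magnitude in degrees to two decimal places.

81.70°

The polar circle is the lowest latitude that experiences at least one full rotation of continuous darkness at the northern-summer solstice; it lies at |ϕ| = 90° − ε = 90° − 8.30° = 81.70°.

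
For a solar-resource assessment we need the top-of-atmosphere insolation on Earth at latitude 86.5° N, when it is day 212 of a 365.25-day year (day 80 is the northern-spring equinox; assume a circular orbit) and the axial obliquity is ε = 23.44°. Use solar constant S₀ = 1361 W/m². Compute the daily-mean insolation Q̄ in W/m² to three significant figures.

Solar longitude: λ_s = 360° × (212 − 80)/365.25 = 130.103°.
sin δ = sin 23.44° × sin 130.103° = 0.30427, so δ = +17.714°.
cos H₀ = −tan(+86.5°) tan(+17.714°) = -5.2223 ≤ −1 ⇒ polar day, H₀ = π.
Bracket: H₀ sin φ sin δ + cos φ cos δ sin H₀ = 3.1416×0.99813×0.30427 + 0.06105×0.95259×0.00000 = 0.954107 + 0.000000 = 0.954107.
Q̄ = (S₀/π) × [bracket] = (1361/π) × 0.954107 = 413.3 W/m².

Q̄ ≈ 413 W/m²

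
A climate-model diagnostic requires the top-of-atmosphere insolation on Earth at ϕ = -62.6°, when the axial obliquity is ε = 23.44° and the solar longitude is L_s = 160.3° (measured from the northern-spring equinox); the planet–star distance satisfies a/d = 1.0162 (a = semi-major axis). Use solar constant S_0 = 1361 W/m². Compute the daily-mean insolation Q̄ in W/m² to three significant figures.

Q̄ ≈ 127 W/m²

Solar declination: sin δ = sin ε · sin L_s = sin 23.44° × sin 160.3° = 0.13409, so δ = +7.706°.
cos h₀ = −tan(-62.6°) tan(+7.706°) = 0.2610, h₀ = 1.3067 rad.
Bracket: h₀ sin ϕ sin δ + cos ϕ cos δ sin h₀ = 1.3067×-0.88782×0.13409 + 0.46020×0.99097×0.96533 = -0.155560 + 0.440233 = 0.284673.
Inverse-square distance factor (a/d)² = 1.0162² = 1.032662.
Q̄ = (S_0/π) × 1.032662 × [bracket] = (1361/π) × 1.032662 × 0.284673 = 127.4 W/m².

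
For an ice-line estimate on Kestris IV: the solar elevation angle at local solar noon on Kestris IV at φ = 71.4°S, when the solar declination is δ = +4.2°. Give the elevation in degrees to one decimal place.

At local noon the hour angle is zero, so the zenith angle equals |φ − δ| = |-71.4° − (+4.200°)| = 75.600°.
Elevation = 90° − 75.600° = 14.4°.

14.4°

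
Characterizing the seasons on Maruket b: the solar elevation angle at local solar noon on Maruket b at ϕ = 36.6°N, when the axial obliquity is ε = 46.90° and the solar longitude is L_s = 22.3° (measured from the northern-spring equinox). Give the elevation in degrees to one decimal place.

Solar declination: sin δ = sin ε · sin L_s = sin 46.90° × sin 22.3° = 0.27706, so δ = +16.085°.
At local noon the hour angle is zero, so the zenith angle equals |ϕ − δ| = |+36.6° − (+16.085°)| = 20.515°.
Elevation = 90° − 20.515° = 69.5°.

69.5°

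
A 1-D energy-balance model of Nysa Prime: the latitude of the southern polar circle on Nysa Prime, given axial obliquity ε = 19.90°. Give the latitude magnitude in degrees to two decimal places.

The polar circle is the lowest latitude that experiences at least one full rotation of continuous darkness at the northern-summer solstice; it lies at |φ| = 90° − ε = 90° − 19.90° = 70.10°.

70.10°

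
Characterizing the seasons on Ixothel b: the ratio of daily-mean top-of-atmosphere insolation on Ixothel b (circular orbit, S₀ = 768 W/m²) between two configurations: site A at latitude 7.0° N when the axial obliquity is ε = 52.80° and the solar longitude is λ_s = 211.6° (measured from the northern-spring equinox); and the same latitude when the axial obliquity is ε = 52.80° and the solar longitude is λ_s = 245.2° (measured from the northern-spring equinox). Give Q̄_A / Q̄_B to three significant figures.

Q̄_A / Q̄_B ≈ 1.49

— Configuration A (φ=+7.0°):
Solar declination: sin δ = sin ε · sin λ_s = sin 52.80° × sin 211.6° = -0.41737, so δ = -24.669°.
cos H₀ = −tan(+7.0°) tan(-24.669°) = 0.0564, H₀ = 1.5144 rad.
Bracket: H₀ sin φ sin δ + cos φ cos δ sin H₀ = 1.5144×0.12187×-0.41737 + 0.99255×0.90874×0.99841 = -0.077030 + 0.900536 = 0.823506.
Q̄ = (S₀/π) × [bracket] = (768/π) × 0.823506 = 201.32 W/m².
— Configuration B (φ=+7.0°):
Solar declination: sin δ = sin ε · sin λ_s = sin 52.80° × sin 245.2° = -0.72307, so δ = -46.309°.
cos H₀ = −tan(+7.0°) tan(-46.309°) = 0.1285, H₀ = 1.4419 rad.
Bracket: H₀ sin φ sin δ + cos φ cos δ sin H₀ = 1.4419×0.12187×-0.72307 + 0.99255×0.69077×0.99171 = -0.127061 + 0.679940 = 0.552879.
Q̄ = (S₀/π) × [bracket] = (768/π) × 0.552879 = 135.16 W/m².
Ratio Q̄_A / Q̄_B = 201.32 / 135.16 = 1.489.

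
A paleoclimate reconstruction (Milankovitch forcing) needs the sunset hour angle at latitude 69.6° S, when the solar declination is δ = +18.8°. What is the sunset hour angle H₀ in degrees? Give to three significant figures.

cos H₀ = −tan φ · tan δ = −tan(-69.6°) × tan(+18.800°) = 0.9154, so H₀ = 0.4143 rad = 23.74°.

H₀ = 23.7°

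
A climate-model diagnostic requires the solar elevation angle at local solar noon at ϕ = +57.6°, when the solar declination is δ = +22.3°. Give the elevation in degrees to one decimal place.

At local noon the hour angle is zero, so the zenith angle equals |ϕ − δ| = |+57.6° − (+22.300°)| = 35.300°.
Elevation = 90° − 35.300° = 54.7°.

54.7°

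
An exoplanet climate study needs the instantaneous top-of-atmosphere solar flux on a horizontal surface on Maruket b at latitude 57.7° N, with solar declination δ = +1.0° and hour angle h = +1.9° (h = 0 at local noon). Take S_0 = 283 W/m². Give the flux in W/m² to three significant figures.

155 W/m²

cos θ_z = sin ϕ sin δ + cos ϕ cos δ cos h = 0.014752 + 0.533977 = 0.548729.
Flux = S_0 · cos θ_z = 283 × 0.548729 = 155.3 W/m².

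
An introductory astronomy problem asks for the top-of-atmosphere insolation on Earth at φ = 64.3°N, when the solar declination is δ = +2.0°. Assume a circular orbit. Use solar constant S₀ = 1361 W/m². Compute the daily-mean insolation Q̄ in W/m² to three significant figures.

cos H₀ = −tan(+64.3°) tan(+2.000°) = -0.0726, H₀ = 1.6434 rad.
Bracket: H₀ sin φ sin δ + cos φ cos δ sin H₀ = 1.6434×0.90108×0.03490 + 0.43366×0.99939×0.99736 = 0.051681 + 0.432251 = 0.483932.
Q̄ = (S₀/π) × [bracket] = (1361/π) × 0.483932 = 209.6 W/m².

Q̄ ≈ 210 W/m²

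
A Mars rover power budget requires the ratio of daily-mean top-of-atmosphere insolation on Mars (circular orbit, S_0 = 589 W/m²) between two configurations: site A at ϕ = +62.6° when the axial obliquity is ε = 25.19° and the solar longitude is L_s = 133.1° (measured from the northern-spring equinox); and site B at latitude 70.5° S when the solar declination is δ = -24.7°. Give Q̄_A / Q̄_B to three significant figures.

— Configuration A (ϕ=+62.6°):
Solar declination: sin δ = sin ε · sin L_s = sin 25.19° × sin 133.1° = 0.31077, so δ = +18.106°.
cos h₀ = −tan(+62.6°) tan(+18.106°) = -0.6308, h₀ = 2.2533 rad.
Bracket: h₀ sin ϕ sin δ + cos ϕ cos δ sin h₀ = 2.2533×0.88782×0.31077 + 0.46020×0.95048×0.77597 = 0.621703 + 0.339418 = 0.961121.
Q̄ = (S_0/π) × [bracket] = (589/π) × 0.961121 = 180.20 W/m².
— Configuration B (ϕ=-70.5°):
cos h₀ = −tan(-70.5°) tan(-24.700°) = -1.2989 ≤ −1 ⇒ polar day, h₀ = π.
Bracket: h₀ sin ϕ sin δ + cos ϕ cos δ sin h₀ = 3.1416×-0.94264×-0.41787 + 0.33381×0.90851×0.00000 = 1.237479 + 0.000000 = 1.237479.
Q̄ = (S_0/π) × [bracket] = (589/π) × 1.237479 = 232.01 W/m².
Ratio Q̄_A / Q̄_B = 180.20 / 232.01 = 0.7767.

Q̄_A / Q̄_B ≈ 0.777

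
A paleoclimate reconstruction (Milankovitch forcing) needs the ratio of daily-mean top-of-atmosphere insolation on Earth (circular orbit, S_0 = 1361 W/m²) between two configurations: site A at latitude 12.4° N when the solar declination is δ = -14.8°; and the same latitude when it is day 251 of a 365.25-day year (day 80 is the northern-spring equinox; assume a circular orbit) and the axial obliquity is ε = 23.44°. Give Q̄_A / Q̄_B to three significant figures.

Q̄_A / Q̄_B ≈ 0.859

— Configuration A (ϕ=+12.4°):
cos h₀ = −tan(+12.4°) tan(-14.800°) = 0.0581, h₀ = 1.5127 rad.
Bracket: h₀ sin ϕ sin δ + cos ϕ cos δ sin h₀ = 1.5127×0.21474×-0.25545 + 0.97667×0.96682×0.99831 = -0.082980 + 0.942668 = 0.859688.
Q̄ = (S_0/π) × [bracket] = (1361/π) × 0.859688 = 372.43 W/m².
— Configuration B (ϕ=+12.4°):
Solar longitude: L_s = 360° × (251 − 80)/365.25 = 168.542°.
sin δ = sin 23.44° × sin 168.542° = 0.07902, so δ = +4.532°.
cos h₀ = −tan(+12.4°) tan(+4.532°) = -0.0174, h₀ = 1.5882 rad.
Bracket: h₀ sin ϕ sin δ + cos ϕ cos δ sin h₀ = 1.5882×0.21474×0.07902 + 0.97667×0.99687×0.99985 = 0.026950 + 0.973467 = 1.000417.
Q̄ = (S_0/π) × [bracket] = (1361/π) × 1.000417 = 433.40 W/m².
Ratio Q̄_A / Q̄_B = 372.43 / 433.40 = 0.8593.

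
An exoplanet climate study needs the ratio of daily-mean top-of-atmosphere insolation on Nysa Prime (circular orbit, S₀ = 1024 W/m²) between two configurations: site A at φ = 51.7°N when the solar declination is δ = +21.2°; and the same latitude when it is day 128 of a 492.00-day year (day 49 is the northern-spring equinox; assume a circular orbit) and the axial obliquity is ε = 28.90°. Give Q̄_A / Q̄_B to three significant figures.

— Configuration A (φ=+51.7°):
cos H₀ = −tan(+51.7°) tan(+21.200°) = -0.4911, H₀ = 2.0842 rad.
Bracket: H₀ sin φ sin δ + cos φ cos δ sin H₀ = 2.0842×0.78478×0.36162 + 0.61978×0.93232×0.87108 = 0.591480 + 0.503339 = 1.094819.
Q̄ = (S₀/π) × [bracket] = (1024/π) × 1.094819 = 356.86 W/m².
— Configuration B (φ=+51.7°):
Solar longitude: λ_s = 360° × (128 − 49)/492.00 = 57.805°.
sin δ = sin 28.90° × sin 57.805° = 0.40897, so δ = +24.140°.
cos H₀ = −tan(+51.7°) tan(+24.140°) = -0.5675, H₀ = 2.1742 rad.
Bracket: H₀ sin φ sin δ + cos φ cos δ sin H₀ = 2.1742×0.78478×0.40897 + 0.61978×0.91255×0.82339 = 0.697813 + 0.465693 = 1.163506.
Q̄ = (S₀/π) × [bracket] = (1024/π) × 1.163506 = 379.24 W/m².
Ratio Q̄_A / Q̄_B = 356.86 / 379.24 = 0.9410.

Q̄_A / Q̄_B ≈ 0.941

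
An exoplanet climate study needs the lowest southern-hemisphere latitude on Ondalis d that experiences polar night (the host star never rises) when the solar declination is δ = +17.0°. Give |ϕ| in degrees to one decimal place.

|ϕ| = 73.0°

Polar night requires cos h₀ = −tan ϕ tan δ ≥ 1, i.e. tan ϕ tan δ ≤ −1.
The boundary is |tan ϕ| · |tan δ| = 1, so |ϕ| = 90° − |δ| = 90° − 17.0° = 73.0° in the southern hemisphere.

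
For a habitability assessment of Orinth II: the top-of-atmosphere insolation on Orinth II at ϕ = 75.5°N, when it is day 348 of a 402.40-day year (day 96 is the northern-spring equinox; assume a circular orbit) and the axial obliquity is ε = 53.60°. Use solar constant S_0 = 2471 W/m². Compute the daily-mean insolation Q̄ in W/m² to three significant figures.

Q̄ ≈ 0.00 W/m²

Solar longitude: L_s = 360° × (348 − 96)/402.40 = 225.447°.
sin δ = sin 53.60° × sin 225.447° = -0.57357, so δ = -35.000°.
cos h₀ = −tan(+75.5°) tan(-35.000°) = 2.7075 ≥ 1 ⇒ polar night, h₀ = 0 and Q̄ = 0.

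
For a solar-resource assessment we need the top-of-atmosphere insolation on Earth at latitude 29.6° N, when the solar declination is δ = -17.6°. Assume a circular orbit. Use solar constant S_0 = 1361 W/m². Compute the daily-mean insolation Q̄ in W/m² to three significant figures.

cos h₀ = −tan(+29.6°) tan(-17.600°) = 0.1802, h₀ = 1.3896 rad.
Bracket: h₀ sin ϕ sin δ + cos ϕ cos δ sin h₀ = 1.3896×0.49394×-0.30237 + 0.86949×0.95319×0.98363 = -0.207540 + 0.815222 = 0.607682.
Q̄ = (S_0/π) × [bracket] = (1361/π) × 0.607682 = 263.3 W/m².

Q̄ ≈ 263 W/m²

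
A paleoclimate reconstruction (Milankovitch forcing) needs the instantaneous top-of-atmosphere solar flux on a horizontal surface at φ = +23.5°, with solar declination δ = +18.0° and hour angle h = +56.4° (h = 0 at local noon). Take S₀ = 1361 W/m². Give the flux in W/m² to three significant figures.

cos θ_z = sin φ sin δ + cos φ cos δ cos h = 0.123220 + 0.482655 = 0.605875.
Flux = S₀ · cos θ_z = 1361 × 0.605875 = 824.6 W/m².

825 W/m²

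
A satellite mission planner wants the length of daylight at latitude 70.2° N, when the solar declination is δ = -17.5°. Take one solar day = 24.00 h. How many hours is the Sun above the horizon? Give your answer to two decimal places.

cos h₀ = −tan ϕ · tan δ = −tan(+70.2°) × tan(-17.500°) = 0.8758, so h₀ = 0.5038 rad = 28.86°.
Daylight = 2h₀/(2π) × 24.00 h = (0.5038/π) × 24.00 = 3.85 h.

3.85 h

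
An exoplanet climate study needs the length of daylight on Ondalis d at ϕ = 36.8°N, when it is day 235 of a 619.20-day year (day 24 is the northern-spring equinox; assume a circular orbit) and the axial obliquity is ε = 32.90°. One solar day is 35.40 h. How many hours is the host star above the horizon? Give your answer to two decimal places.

22.15 h

Solar longitude: L_s = 360° × (235 − 24)/619.20 = 122.674°.
sin δ = sin 32.90° × sin 122.674° = 0.45722, so δ = +27.208°.
cos h₀ = −tan ϕ · tan δ = −tan(+36.8°) × tan(+27.208°) = -0.3846, so h₀ = 1.9656 rad = 112.62°.
Daylight = 2h₀/(2π) × 35.40 h = (1.9656/π) × 35.40 = 22.15 h.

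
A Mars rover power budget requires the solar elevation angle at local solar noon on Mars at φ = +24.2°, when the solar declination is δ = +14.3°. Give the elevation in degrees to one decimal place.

80.1°

At local noon the hour angle is zero, so the zenith angle equals |φ − δ| = |+24.2° − (+14.300°)| = 9.900°.
Elevation = 90° − 9.900° = 80.1°.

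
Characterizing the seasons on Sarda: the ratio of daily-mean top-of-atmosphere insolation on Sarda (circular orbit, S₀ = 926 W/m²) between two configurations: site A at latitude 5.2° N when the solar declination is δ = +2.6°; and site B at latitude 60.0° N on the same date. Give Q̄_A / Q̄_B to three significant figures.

Q̄_A / Q̄_B ≈ 1.78

— Configuration A (φ=+5.2°):
cos H₀ = −tan(+5.2°) tan(+2.600°) = -0.0041, H₀ = 1.5749 rad.
Bracket: H₀ sin φ sin δ + cos φ cos δ sin H₀ = 1.5749×0.09063×0.04536 + 0.99588×0.99897×0.99999 = 0.006474 + 0.994844 = 1.001318.
Q̄ = (S₀/π) × [bracket] = (926/π) × 1.001318 = 295.14 W/m².
— Configuration B (φ=+60.0°):
cos H₀ = −tan(+60.0°) tan(+2.600°) = -0.0787, H₀ = 1.6495 rad.
Bracket: H₀ sin φ sin δ + cos φ cos δ sin H₀ = 1.6495×0.86603×0.04536 + 0.50000×0.99897×0.99690 = 0.064798 + 0.497937 = 0.562735.
Q̄ = (S₀/π) × [bracket] = (926/π) × 0.562735 = 165.87 W/m².
Ratio Q̄_A / Q̄_B = 295.14 / 165.87 = 1.779.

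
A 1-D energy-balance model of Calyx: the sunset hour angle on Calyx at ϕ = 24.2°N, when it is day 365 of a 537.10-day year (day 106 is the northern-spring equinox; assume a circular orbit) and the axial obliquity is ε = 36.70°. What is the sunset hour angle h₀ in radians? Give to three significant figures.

h₀ = 1.60 rad

Solar longitude: L_s = 360° × (365 − 106)/537.10 = 173.599°.
sin δ = sin 36.70° × sin 173.599° = 0.06663, so δ = +3.820°.
cos h₀ = −tan ϕ · tan δ = −tan(+24.2°) × tan(+3.820°) = -0.0300, so h₀ = 1.6008 rad = 91.72°.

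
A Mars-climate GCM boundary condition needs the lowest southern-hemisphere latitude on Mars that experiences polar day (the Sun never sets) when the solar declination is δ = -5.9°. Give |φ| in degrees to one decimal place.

|φ| = 84.1°

Polar day requires cos H₀ = −tan φ tan δ ≤ −1, i.e. tan φ tan δ ≥ 1.
The boundary is |tan φ| · |tan δ| = 1, so |φ| = 90° − |δ| = 90° − 5.9° = 84.1° in the southern hemisphere.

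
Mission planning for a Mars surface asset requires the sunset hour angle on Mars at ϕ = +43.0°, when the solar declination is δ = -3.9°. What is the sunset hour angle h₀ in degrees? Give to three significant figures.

h₀ = 86.4°

cos h₀ = −tan ϕ · tan δ = −tan(+43.0°) × tan(-3.900°) = 0.0636, so h₀ = 1.5072 rad = 86.36°.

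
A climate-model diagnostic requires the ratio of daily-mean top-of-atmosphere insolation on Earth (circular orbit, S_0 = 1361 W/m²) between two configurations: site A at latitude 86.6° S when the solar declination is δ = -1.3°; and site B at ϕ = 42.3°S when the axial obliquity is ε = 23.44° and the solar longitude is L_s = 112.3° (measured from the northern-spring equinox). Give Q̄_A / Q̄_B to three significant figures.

Q̄_A / Q̄_B ≈ 0.289

— Configuration A (ϕ=-86.6°):
cos h₀ = −tan(-86.6°) tan(-1.300°) = -0.3820, h₀ = 1.9627 rad.
Bracket: h₀ sin ϕ sin δ + cos ϕ cos δ sin h₀ = 1.9627×-0.99824×-0.02269 + 0.05931×0.99974×0.92417 = 0.044455 + 0.054798 = 0.099253.
Q̄ = (S_0/π) × [bracket] = (1361/π) × 0.099253 = 42.998 W/m².
— Configuration B (ϕ=-42.3°):
Solar declination: sin δ = sin ε · sin L_s = sin 23.44° × sin 112.3° = 0.36804, so δ = +21.595°.
cos h₀ = −tan(-42.3°) tan(+21.595°) = 0.3602, h₀ = 1.2023 rad.
Bracket: h₀ sin ϕ sin δ + cos ϕ cos δ sin h₀ = 1.2023×-0.67301×0.36804 + 0.73963×0.92981×0.93289 = -0.297803 + 0.641563 = 0.343760.
Q̄ = (S_0/π) × [bracket] = (1361/π) × 0.343760 = 148.92 W/m².
Ratio Q̄_A / Q̄_B = 42.998 / 148.92 = 0.2887.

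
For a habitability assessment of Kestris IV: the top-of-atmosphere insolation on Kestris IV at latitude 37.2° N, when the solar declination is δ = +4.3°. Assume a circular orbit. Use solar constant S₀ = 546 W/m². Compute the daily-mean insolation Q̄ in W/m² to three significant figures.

cos H₀ = −tan(+37.2°) tan(+4.300°) = -0.0571, H₀ = 1.6279 rad.
Bracket: H₀ sin φ sin δ + cos φ cos δ sin H₀ = 1.6279×0.60460×0.07498 + 0.79653×0.99719×0.99837 = 0.073797 + 0.792997 = 0.866794.
Q̄ = (S₀/π) × [bracket] = (546/π) × 0.866794 = 150.6 W/m².

Q̄ ≈ 151 W/m²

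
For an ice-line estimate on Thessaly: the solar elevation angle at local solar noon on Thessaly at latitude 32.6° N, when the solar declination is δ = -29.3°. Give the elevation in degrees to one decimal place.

At local noon the hour angle is zero, so the zenith angle equals |ϕ − δ| = |+32.6° − (-29.300°)| = 61.900°.
Elevation = 90° − 61.900° = 28.1°.

28.1°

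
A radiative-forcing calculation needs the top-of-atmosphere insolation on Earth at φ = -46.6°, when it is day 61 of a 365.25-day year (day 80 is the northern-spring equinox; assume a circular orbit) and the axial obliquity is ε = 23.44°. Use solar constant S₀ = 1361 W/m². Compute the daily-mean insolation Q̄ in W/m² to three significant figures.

Q̄ ≈ 361 W/m²

Solar longitude: λ_s = 360° × (61 − 80)/365.25 = -18.727°, i.e. -18.727° + 360° = 341.273°.
sin δ = sin 23.44° × sin 341.273° = -0.12771, so δ = -7.337°.
cos H₀ = −tan(-46.6°) tan(-7.337°) = -0.1362, H₀ = 1.7074 rad.
Bracket: H₀ sin φ sin δ + cos φ cos δ sin H₀ = 1.7074×-0.72657×-0.12771 + 0.68709×0.99181×0.99069 = 0.158430 + 0.675118 = 0.833548.
Q̄ = (S₀/π) × [bracket] = (1361/π) × 0.833548 = 361.1 W/m².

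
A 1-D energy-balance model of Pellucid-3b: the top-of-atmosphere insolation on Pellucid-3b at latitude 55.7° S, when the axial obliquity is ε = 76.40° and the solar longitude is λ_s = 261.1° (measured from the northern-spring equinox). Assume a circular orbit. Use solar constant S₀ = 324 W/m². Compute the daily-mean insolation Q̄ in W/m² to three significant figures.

Solar declination: sin δ = sin ε · sin λ_s = sin 76.40° × sin 261.1° = -0.96026, so δ = -73.793°.
cos H₀ = −tan(-55.7°) tan(-73.793°) = -5.0434 ≤ −1 ⇒ polar day, H₀ = π.
Bracket: H₀ sin φ sin δ + cos φ cos δ sin H₀ = 3.1416×-0.82610×-0.96026 + 0.56353×0.27911×0.00000 = 2.492140 + 0.000000 = 2.492140.
Q̄ = (S₀/π) × [bracket] = (324/π) × 2.492140 = 257.0 W/m².

Q̄ ≈ 257 W/m²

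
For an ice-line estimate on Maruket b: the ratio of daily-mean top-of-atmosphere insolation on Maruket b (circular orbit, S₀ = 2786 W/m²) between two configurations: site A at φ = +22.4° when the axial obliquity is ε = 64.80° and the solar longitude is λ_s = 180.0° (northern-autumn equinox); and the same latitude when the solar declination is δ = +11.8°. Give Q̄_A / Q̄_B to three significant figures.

Q̄_A / Q̄_B ≈ 0.897

— Configuration A (φ=+22.4°):
Solar declination: sin δ = sin ε · sin λ_s = sin 64.80° × sin 180.0° = 0.00000, so δ = +0.000°.
cos H₀ = −tan(+22.4°) tan(+0.000°) = -0.0000, H₀ = 1.5708 rad.
Bracket: H₀ sin φ sin δ + cos φ cos δ sin H₀ = 1.5708×0.38107×0.00000 + 0.92455×1.00000×1.00000 = 0.000000 + 0.924550 = 0.924550.
Q̄ = (S₀/π) × [bracket] = (2786/π) × 0.924550 = 819.90 W/m².
— Configuration B (φ=+22.4°):
cos H₀ = −tan(+22.4°) tan(+11.800°) = -0.0861, H₀ = 1.6570 rad.
Bracket: H₀ sin φ sin δ + cos φ cos δ sin H₀ = 1.6570×0.38107×0.20450 + 0.92455×0.97887×0.99629 = 0.129128 + 0.901657 = 1.030785.
Q̄ = (S₀/π) × [bracket] = (2786/π) × 1.030785 = 914.11 W/m².
Ratio Q̄_A / Q̄_B = 819.90 / 914.11 = 0.8969.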